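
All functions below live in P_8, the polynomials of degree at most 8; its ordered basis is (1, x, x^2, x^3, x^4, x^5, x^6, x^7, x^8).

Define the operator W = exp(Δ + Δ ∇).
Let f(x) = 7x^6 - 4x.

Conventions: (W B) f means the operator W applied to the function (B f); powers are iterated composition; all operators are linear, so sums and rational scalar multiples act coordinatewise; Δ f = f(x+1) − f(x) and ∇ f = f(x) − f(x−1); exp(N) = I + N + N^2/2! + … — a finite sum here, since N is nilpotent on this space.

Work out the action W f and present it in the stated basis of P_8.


g(x) = 7x^6 + 42x^5 + 420x^4 + 1540x^3 + 5565x^2 + 9320x + 8781

order-1 term: 42x^5 + 315x^4 + 140x^3 + 315x^2 + 42x + 17
order-2 term: 105x^4 + 1260x^3 + 3255x^2 + 1890x + 1057
order-3 term: 140x^3 + 1890x^2 + 6090x + 4410
order-4 term: 105x^2 + 1260x + 2975
order-5 term: 42x + 315
order-6 term: 7
the series for exp(Δ + Δ ∇) f terminates at order 6
exp(Δ + Δ ∇) f = 7x^6 + 42x^5 + 420x^4 + 1540x^3 + 5565x^2 + 9320x + 8781


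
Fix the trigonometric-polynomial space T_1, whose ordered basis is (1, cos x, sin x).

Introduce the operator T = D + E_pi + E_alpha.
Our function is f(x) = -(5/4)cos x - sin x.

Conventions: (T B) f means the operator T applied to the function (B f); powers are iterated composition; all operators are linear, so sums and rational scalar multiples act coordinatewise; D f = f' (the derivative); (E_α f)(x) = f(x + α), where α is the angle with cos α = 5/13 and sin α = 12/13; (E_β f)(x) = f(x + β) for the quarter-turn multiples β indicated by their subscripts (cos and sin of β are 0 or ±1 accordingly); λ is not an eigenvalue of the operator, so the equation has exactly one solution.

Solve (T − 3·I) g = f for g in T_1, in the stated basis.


write g with unknown coordinates in the stated basis and equate coefficients in (T − 3·I) g = f
solving from the highest basis element down gives g = (335/872)cos x + (63/872)sin x
check: T g = -(85/872)cos x - (683/872)sin x
so T g − 3·g = -(5/4)cos x - sin x = f ✓

g(x) = (335/872)cos x + (63/872)sin x


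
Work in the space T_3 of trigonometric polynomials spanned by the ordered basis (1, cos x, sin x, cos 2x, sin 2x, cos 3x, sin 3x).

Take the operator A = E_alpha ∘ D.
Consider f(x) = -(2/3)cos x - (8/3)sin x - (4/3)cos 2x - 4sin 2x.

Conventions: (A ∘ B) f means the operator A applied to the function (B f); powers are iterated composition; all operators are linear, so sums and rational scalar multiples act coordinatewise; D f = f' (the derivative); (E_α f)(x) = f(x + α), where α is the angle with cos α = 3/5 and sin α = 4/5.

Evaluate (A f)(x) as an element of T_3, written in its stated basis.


D f = -(8/3)cos x + (2/3)sin x - 8cos 2x + (8/3)sin 2x
E_alpha D f = -(16/15)cos x + (38/15)sin x + (24/5)cos 2x + (104/15)sin 2x

the image equals g(x) = -(16/15)cos x + (38/15)sin x + (24/5)cos 2x + (104/15)sin 2x


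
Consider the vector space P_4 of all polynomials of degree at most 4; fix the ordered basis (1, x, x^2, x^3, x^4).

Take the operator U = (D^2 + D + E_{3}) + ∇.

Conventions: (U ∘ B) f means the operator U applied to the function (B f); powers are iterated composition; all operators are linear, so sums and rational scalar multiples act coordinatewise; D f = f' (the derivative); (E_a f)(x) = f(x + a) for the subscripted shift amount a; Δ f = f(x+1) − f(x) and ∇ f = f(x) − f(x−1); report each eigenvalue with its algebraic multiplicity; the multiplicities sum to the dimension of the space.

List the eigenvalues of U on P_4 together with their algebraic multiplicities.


image of 1: 1
image of x: x + 5
image of x^2: x^2 + 10x + 10
image of x^3: x^3 + 15x^2 + 30x + 28
image of x^4: x^4 + 20x^3 + 60x^2 + 112x + 80
the matrix is upper triangular; its diagonal is (1, 1, 1, 1, 1)
for a triangular matrix the eigenvalues are the diagonal entries, with algebraic multiplicity their repetition count

λ = 1 (multiplicity 5)


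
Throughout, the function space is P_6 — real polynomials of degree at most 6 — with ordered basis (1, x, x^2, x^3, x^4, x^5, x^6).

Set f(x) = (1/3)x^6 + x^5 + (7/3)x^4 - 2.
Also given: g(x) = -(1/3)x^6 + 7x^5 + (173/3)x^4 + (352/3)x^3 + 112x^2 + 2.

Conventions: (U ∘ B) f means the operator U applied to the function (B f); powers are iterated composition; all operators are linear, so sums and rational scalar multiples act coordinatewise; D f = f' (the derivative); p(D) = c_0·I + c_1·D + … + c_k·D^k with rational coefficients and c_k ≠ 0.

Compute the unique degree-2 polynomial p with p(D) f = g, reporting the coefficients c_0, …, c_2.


p(D) = -I + 4·D + 4·D^2, i.e. c_0 = -1, c_1 = 4, c_2 = 4

D^0 f = (1/3)x^6 + x^5 + (7/3)x^4 - 2
D^1 f = 2x^5 + 5x^4 + (28/3)x^3
D^2 f = 10x^4 + 20x^3 + 28x^2
matching coefficients of g against c_0 f + c_1 Df + … from the top degree down determines the c_i
solution: c_0 = -1, c_1 = 4, c_2 = 4


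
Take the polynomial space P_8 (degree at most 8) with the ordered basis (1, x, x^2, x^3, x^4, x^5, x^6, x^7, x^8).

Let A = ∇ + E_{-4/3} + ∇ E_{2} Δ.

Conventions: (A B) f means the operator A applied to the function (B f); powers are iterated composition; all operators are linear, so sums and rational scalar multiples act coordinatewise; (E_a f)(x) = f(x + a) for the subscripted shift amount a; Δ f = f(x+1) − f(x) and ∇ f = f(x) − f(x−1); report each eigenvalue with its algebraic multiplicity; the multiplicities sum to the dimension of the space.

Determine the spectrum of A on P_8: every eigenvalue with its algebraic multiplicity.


λ = 1 (multiplicity 9)

image of 1: 1
image of x: x - 1/3
image of x^2: x^2 - (2/3)x + 25/9
image of x^3: x^3 - x^2 + (25/3)x + 287/27
image of x^4: x^4 - (4/3)x^3 + (50/3)x^2 + (1148/27)x + 4225/81
image of x^5: x^5 - (5/3)x^4 + (250/9)x^3 + (2870/27)x^2 + (21125/81)x + 42959/243
image of x^6: x^6 - 2x^5 + (125/3)x^4 + (5740/27)x^3 + (21125/27)x^2 + (85918/81)x + 442225/729
image of x^7: x^7 - (7/3)x^6 + (175/3)x^5 + (10045/27)x^4 + (147875/81)x^3 + (300713/81)x^2 + (3095575/729)x + 4211087/2187
image of x^8: x^8 - (8/3)x^7 + (700/9)x^6 + (16072/27)x^5 + (295750/81)x^4 + (2405704/243)x^3 + (12382300/729)x^2 + (33688696/2187)x + 39753025/6561
the matrix is upper triangular; its diagonal is (1, 1, 1, 1, 1, 1, 1, 1, 1)
for a triangular matrix the eigenvalues are the diagonal entries, with algebraic multiplicity their repetition count


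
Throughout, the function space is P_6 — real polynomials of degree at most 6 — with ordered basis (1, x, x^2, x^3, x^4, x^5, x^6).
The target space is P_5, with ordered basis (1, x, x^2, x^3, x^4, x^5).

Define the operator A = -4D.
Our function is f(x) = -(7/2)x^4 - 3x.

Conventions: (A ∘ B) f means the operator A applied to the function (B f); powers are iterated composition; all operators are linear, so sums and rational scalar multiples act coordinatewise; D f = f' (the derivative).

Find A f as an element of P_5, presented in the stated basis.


the result is g(x) = 56x^3 + 12

D f = -14x^3 - 3
(-4D) f = 56x^3 + 12


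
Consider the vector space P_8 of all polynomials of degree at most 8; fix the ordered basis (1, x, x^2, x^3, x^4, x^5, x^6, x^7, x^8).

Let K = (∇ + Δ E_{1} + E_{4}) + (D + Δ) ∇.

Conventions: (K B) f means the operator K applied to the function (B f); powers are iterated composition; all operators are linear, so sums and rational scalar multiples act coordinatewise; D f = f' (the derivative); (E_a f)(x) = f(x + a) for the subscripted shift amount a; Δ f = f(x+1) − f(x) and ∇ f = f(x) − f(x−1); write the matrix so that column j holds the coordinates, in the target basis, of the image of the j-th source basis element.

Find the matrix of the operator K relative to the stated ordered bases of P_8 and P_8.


image of 1: 1
image of x: x + 6
image of x^2: x^2 + 12x + 22
image of x^3: x^3 + 18x^2 + 66x + 69
image of x^4: x^4 + 24x^3 + 132x^2 + 276x + 276
image of x^5: x^5 + 30x^4 + 220x^3 + 690x^2 + 1380x + 1051
image of x^6: x^6 + 36x^5 + 330x^4 + 1380x^3 + 4140x^2 + 6306x + 4166
image of x^7: x^7 + 42x^6 + 462x^5 + 2415x^4 + 9660x^3 + 22071x^2 + 29162x + 16505
image of x^8: x^8 + 48x^7 + 616x^6 + 3864x^5 + 19320x^4 + 58856x^3 + 116648x^2 + 132040x + 65800
each image's coordinates form column j of the matrix

the matrix is [[1, 6, 22, 69, 276, 1051, 4166, 16505, 65800]; [0, 1, 12, 66, 276, 1380, 6306, 29162, 132040]; [0, 0, 1, 18, 132, 690, 4140, 22071, 116648]; [0, 0, 0, 1, 24, 220, 1380, 9660, 58856]; [0, 0, 0, 0, 1, 30, 330, 2415, 19320]; [0, 0, 0, 0, 0, 1, 36, 462, 3864]; [0, 0, 0, 0, 0, 0, 1, 42, 616]; [0, 0, 0, 0, 0, 0, 0, 1, 48]; [0, 0, 0, 0, 0, 0, 0, 0, 1]] (rows listed top to bottom)


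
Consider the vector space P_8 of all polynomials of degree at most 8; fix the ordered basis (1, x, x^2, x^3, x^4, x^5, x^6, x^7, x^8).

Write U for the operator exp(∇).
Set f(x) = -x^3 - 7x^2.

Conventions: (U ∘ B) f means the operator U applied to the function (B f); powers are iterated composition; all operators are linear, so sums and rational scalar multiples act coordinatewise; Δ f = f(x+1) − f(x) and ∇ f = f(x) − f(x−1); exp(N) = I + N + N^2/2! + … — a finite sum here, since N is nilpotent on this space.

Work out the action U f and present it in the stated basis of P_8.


order-1 term: -3x^2 - 11x + 6
order-2 term: -3x - 4
order-3 term: -1
the series for exp(∇) f terminates at order 3
exp(∇) f = -x^3 - 10x^2 - 14x + 1

g(x) = -x^3 - 10x^2 - 14x + 1


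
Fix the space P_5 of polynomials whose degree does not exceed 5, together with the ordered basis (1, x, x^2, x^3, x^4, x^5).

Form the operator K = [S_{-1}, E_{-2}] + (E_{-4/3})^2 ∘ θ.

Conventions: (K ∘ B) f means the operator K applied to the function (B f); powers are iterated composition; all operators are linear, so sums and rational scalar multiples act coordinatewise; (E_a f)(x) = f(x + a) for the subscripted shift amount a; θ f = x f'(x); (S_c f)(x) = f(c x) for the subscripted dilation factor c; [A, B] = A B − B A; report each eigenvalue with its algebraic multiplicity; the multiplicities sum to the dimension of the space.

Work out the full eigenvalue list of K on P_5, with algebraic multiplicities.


image of 1: 0
image of x: x - 20/3
image of x^2: 2x^2 - (8/3)x + 128/9
image of x^3: 3x^3 - 36x^2 + 64x - 656/9
image of x^4: 4x^4 - (80/3)x^3 + (512/3)x^2 - (6464/27)x + 16384/81
image of x^5: 5x^5 - (260/3)x^4 + (3200/9)x^3 - (29920/27)x^2 + (102400/81)x - 179392/243
the matrix is upper triangular; its diagonal is (0, 1, 2, 3, 4, 5)
for a triangular matrix the eigenvalues are the diagonal entries, with algebraic multiplicity their repetition count

λ = 0 (multiplicity 1), λ = 1 (multiplicity 1), λ = 2 (multiplicity 1), λ = 3 (multiplicity 1), λ = 4 (multiplicity 1), λ = 5 (multiplicity 1)


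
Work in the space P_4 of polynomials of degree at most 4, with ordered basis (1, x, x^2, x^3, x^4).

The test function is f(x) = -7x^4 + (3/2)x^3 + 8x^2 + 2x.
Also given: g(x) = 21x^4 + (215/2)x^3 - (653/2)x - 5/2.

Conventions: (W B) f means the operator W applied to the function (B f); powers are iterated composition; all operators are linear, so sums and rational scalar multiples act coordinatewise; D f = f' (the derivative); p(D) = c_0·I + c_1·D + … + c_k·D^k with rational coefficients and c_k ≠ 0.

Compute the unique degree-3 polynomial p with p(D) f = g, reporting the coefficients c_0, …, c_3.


D^0 f = -7x^4 + (3/2)x^3 + 8x^2 + 2x
D^1 f = -28x^3 + (9/2)x^2 + 16x + 2
D^2 f = -84x^2 + 9x + 16
D^3 f = -168x + 9
matching coefficients of g against c_0 f + c_1 Df + … from the top degree down determines the c_i
solution: c_0 = -3, c_1 = -4, c_2 = -1/2, c_3 = 3/2

c_0 = -3, c_1 = -4, c_2 = -1/2, c_3 = 3/2


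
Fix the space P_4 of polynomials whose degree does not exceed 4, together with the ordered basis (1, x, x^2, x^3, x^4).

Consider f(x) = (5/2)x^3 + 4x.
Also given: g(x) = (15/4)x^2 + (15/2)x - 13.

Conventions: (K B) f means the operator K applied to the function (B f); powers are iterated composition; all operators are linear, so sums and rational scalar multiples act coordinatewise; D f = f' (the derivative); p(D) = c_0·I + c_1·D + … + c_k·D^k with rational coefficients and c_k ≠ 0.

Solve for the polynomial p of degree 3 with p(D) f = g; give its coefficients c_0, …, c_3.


c_0 = 0, c_1 = 1/2, c_2 = 1/2, c_3 = -1

D^0 f = (5/2)x^3 + 4x
D^1 f = (15/2)x^2 + 4
D^2 f = 15x
D^3 f = 15
matching coefficients of g against c_0 f + c_1 Df + … from the top degree down determines the c_i
solution: c_0 = 0, c_1 = 1/2, c_2 = 1/2, c_3 = -1


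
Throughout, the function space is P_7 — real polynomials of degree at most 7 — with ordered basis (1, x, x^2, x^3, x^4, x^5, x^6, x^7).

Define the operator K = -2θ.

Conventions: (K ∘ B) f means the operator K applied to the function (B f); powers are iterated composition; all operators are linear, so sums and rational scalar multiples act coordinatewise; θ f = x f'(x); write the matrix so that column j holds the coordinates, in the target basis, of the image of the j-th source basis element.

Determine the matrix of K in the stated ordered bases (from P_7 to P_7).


the matrix is [[0, 0, 0, 0, 0, 0, 0, 0]; [0, -2, 0, 0, 0, 0, 0, 0]; [0, 0, -4, 0, 0, 0, 0, 0]; [0, 0, 0, -6, 0, 0, 0, 0]; [0, 0, 0, 0, -8, 0, 0, 0]; [0, 0, 0, 0, 0, -10, 0, 0]; [0, 0, 0, 0, 0, 0, -12, 0]; [0, 0, 0, 0, 0, 0, 0, -14]] (rows listed top to bottom)

image of 1: 0
image of x: -2x
image of x^2: -4x^2
image of x^3: -6x^3
image of x^4: -8x^4
image of x^5: -10x^5
image of x^6: -12x^6
image of x^7: -14x^7
each image's coordinates form column j of the matrix


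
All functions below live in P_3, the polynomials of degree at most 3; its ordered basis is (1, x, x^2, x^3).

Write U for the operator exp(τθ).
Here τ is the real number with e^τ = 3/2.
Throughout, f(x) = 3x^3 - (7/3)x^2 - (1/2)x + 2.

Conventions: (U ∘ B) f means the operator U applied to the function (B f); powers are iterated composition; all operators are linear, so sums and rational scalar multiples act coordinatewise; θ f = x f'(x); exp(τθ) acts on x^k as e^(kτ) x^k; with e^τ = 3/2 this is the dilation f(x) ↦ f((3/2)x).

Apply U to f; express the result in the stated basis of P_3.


exp(τθ) x^k = e^(kτ) x^k; with e^τ = 3/2 this sends x^k to (3/2)^k x^k
x ↦ 3/2 x
x^2 ↦ 9/4 x^2
x^3 ↦ 27/8 x^3
applying this coordinatewise to f: exp(τθ) f = (81/8)x^3 - (21/4)x^2 - (3/4)x + 2

the image equals g(x) = (81/8)x^3 - (21/4)x^2 - (3/4)x + 2


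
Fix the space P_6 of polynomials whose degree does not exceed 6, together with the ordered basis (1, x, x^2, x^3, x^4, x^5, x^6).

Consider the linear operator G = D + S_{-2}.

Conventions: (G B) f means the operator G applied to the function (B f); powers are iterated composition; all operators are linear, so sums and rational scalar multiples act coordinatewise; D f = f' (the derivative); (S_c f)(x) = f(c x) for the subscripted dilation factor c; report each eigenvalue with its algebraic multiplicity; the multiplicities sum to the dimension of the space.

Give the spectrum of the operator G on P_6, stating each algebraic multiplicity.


image of 1: 1
image of x: -2x + 1
image of x^2: 4x^2 + 2x
image of x^3: -8x^3 + 3x^2
image of x^4: 16x^4 + 4x^3
image of x^5: -32x^5 + 5x^4
image of x^6: 64x^6 + 6x^5
the matrix is upper triangular; its diagonal is (1, -2, 4, -8, 16, -32, 64)
for a triangular matrix the eigenvalues are the diagonal entries, with algebraic multiplicity their repetition count

λ = -32 (multiplicity 1), λ = -8 (multiplicity 1), λ = -2 (multiplicity 1), λ = 1 (multiplicity 1), λ = 4 (multiplicity 1), λ = 16 (multiplicity 1), λ = 64 (multiplicity 1)


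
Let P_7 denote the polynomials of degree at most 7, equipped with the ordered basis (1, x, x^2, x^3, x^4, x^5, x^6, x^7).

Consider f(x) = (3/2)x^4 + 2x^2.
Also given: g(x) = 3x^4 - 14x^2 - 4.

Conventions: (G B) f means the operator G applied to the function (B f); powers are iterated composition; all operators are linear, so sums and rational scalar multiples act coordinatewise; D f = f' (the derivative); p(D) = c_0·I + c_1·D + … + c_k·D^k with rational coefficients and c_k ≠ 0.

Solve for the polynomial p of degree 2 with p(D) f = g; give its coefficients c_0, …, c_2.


c_0 = 2, c_1 = 0, c_2 = -1

D^0 f = (3/2)x^4 + 2x^2
D^1 f = 6x^3 + 4x
D^2 f = 18x^2 + 4
matching coefficients of g against c_0 f + c_1 Df + … from the top degree down determines the c_i
solution: c_0 = 2, c_1 = 0, c_2 = -1


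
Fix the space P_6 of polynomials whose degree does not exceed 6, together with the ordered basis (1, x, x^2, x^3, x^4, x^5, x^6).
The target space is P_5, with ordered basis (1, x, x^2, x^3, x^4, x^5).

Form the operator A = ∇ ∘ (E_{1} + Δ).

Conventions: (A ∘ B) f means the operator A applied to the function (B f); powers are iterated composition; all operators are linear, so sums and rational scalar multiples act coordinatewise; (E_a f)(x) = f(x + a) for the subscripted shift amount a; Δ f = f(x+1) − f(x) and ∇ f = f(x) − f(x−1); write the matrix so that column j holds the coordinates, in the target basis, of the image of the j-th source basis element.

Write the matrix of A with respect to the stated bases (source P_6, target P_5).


image of 1: 0
image of x: 1
image of x^2: 2x + 3
image of x^3: 3x^2 + 9x + 1
image of x^4: 4x^3 + 18x^2 + 4x + 3
image of x^5: 5x^4 + 30x^3 + 10x^2 + 15x + 1
image of x^6: 6x^5 + 45x^4 + 20x^3 + 45x^2 + 6x + 3
each image's coordinates form column j of the matrix

the matrix is [[0, 1, 3, 1, 3, 1, 3]; [0, 0, 2, 9, 4, 15, 6]; [0, 0, 0, 3, 18, 10, 45]; [0, 0, 0, 0, 4, 30, 20]; [0, 0, 0, 0, 0, 5, 45]; [0, 0, 0, 0, 0, 0, 6]] (rows listed top to bottom)


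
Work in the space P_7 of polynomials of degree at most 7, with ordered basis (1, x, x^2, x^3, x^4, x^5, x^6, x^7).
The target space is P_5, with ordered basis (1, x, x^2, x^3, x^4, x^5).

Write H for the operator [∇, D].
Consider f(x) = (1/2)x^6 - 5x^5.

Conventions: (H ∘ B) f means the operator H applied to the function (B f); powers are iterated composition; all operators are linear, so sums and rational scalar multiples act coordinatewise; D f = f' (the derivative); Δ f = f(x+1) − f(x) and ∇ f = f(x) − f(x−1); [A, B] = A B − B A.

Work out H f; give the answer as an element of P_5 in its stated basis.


D f = 3x^5 - 25x^4
∇ D f = 15x^4 - 130x^3 + 180x^2 - 115x + 28
∇ f = 3x^5 - (65/2)x^4 + 60x^3 - (115/2)x^2 + 28x - 11/2
D ∇ f = 15x^4 - 130x^3 + 180x^2 - 115x + 28
[∇, D] f = 0

g(x) = 0


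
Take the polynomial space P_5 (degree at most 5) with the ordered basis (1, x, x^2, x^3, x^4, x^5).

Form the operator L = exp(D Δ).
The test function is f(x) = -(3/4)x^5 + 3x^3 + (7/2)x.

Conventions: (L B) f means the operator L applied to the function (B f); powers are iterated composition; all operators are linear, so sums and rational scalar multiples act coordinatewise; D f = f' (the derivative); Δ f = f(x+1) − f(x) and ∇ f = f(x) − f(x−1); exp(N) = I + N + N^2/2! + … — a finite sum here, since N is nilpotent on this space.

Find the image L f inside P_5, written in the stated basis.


order-1 term: -15x^3 - (45/2)x^2 + 3x + 21/4
order-2 term: -45x - 45
the series for exp(D Δ) f terminates at order 2
exp(D Δ) f = -(3/4)x^5 - 12x^3 - (45/2)x^2 - (77/2)x - 159/4

the image equals g(x) = -(3/4)x^5 - 12x^3 - (45/2)x^2 - (77/2)x - 159/4


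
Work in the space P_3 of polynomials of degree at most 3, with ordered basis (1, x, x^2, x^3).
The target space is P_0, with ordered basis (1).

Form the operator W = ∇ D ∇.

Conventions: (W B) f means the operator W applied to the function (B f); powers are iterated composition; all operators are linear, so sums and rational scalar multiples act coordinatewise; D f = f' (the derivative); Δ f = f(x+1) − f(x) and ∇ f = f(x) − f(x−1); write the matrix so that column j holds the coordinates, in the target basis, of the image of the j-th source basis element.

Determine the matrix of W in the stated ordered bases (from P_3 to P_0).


the matrix is [[0, 0, 0, 6]] (rows listed top to bottom)

image of 1: 0
image of x: 0
image of x^2: 0
image of x^3: 6
each image's coordinates form column j of the matrix


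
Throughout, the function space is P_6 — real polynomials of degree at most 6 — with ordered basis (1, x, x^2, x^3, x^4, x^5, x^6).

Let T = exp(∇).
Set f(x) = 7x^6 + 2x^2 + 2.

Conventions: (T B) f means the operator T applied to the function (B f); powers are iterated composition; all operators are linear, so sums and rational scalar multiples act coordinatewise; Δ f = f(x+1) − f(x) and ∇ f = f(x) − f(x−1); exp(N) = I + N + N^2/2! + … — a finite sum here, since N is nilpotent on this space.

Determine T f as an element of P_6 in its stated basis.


order-1 term: 42x^5 - 105x^4 + 140x^3 - 105x^2 + 46x - 9
order-2 term: 105x^4 - 420x^3 + 735x^2 - 630x + 219
order-3 term: 140x^3 - 630x^2 + 1050x - 630
order-4 term: 105x^2 - 420x + 455
order-5 term: 42x - 105
order-6 term: 7
the series for exp(∇) f terminates at order 6
exp(∇) f = 7x^6 + 42x^5 - 140x^3 + 107x^2 + 88x - 61

the image equals g(x) = 7x^6 + 42x^5 - 140x^3 + 107x^2 + 88x - 61


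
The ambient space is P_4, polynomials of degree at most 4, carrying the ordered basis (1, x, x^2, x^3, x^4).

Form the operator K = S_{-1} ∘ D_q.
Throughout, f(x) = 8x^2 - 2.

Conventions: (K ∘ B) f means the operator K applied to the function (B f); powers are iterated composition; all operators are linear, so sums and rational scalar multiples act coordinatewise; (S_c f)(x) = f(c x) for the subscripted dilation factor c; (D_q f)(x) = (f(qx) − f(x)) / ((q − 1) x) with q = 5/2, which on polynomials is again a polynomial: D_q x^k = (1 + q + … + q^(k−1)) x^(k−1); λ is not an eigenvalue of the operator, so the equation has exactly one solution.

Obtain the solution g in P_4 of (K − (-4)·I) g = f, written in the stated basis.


g(x) = 2x^2 + (7/4)x - 15/16

write g with unknown coordinates in the stated basis and equate coefficients in (K − (-4)·I) g = f
solving from the highest basis element down gives g = 2x^2 + (7/4)x - 15/16
check: K g = -7x + 7/4
so K g − (-4)·g = 8x^2 - 2 = f ✓


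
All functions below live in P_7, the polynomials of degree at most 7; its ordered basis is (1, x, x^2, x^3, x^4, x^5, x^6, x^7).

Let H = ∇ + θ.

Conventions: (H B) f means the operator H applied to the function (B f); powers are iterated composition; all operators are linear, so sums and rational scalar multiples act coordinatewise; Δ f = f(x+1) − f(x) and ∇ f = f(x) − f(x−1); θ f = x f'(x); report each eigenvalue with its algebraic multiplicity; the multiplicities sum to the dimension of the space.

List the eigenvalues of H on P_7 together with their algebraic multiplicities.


λ = 0 (multiplicity 1), λ = 1 (multiplicity 1), λ = 2 (multiplicity 1), λ = 3 (multiplicity 1), λ = 4 (multiplicity 1), λ = 5 (multiplicity 1), λ = 6 (multiplicity 1), λ = 7 (multiplicity 1)

image of 1: 0
image of x: x + 1
image of x^2: 2x^2 + 2x - 1
image of x^3: 3x^3 + 3x^2 - 3x + 1
image of x^4: 4x^4 + 4x^3 - 6x^2 + 4x - 1
image of x^5: 5x^5 + 5x^4 - 10x^3 + 10x^2 - 5x + 1
image of x^6: 6x^6 + 6x^5 - 15x^4 + 20x^3 - 15x^2 + 6x - 1
image of x^7: 7x^7 + 7x^6 - 21x^5 + 35x^4 - 35x^3 + 21x^2 - 7x + 1
the matrix is upper triangular; its diagonal is (0, 1, 2, 3, 4, 5, 6, 7)
for a triangular matrix the eigenvalues are the diagonal entries, with algebraic multiplicity their repetition count


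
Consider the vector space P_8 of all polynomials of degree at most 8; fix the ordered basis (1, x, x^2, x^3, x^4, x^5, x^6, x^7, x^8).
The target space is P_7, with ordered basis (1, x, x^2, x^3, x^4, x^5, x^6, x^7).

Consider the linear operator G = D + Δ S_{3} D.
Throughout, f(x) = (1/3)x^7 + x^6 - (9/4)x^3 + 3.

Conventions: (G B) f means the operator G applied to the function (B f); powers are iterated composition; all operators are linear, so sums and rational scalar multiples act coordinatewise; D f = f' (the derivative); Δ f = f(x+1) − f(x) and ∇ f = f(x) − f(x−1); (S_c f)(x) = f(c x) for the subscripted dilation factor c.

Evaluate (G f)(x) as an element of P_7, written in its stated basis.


g(x) = (7/3)x^6 + 10212x^5 + 32805x^4 + 48600x^3 + (160353/4)x^2 + (34749/2)x + 12393/4

D f = (7/3)x^6 + 6x^5 - (27/4)x^2
D f = (7/3)x^6 + 6x^5 - (27/4)x^2
S_{3} D f = 1701x^6 + 1458x^5 - (243/4)x^2
Δ S_{3} D f = 10206x^5 + 32805x^4 + 48600x^3 + 40095x^2 + (34749/2)x + 12393/4
(D + Δ S_{3} D) f = (7/3)x^6 + 10212x^5 + 32805x^4 + 48600x^3 + (160353/4)x^2 + (34749/2)x + 12393/4


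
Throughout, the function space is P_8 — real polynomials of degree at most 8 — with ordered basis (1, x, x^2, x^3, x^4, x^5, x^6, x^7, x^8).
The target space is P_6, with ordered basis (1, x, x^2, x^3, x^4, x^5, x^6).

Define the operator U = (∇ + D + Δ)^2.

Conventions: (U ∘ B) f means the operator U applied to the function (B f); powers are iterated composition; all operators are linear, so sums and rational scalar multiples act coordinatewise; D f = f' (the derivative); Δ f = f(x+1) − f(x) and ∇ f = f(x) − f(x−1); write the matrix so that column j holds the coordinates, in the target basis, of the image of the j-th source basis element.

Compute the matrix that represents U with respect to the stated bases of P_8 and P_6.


image of 1: 0
image of x: 0
image of x^2: 18
image of x^3: 54x
image of x^4: 108x^2 + 48
image of x^5: 180x^3 + 240x
image of x^6: 270x^4 + 720x^2 + 152
image of x^7: 378x^5 + 1680x^3 + 1064x
image of x^8: 504x^6 + 3360x^4 + 4256x^2 + 544
each image's coordinates form column j of the matrix

the matrix is [[0, 0, 18, 0, 48, 0, 152, 0, 544]; [0, 0, 0, 54, 0, 240, 0, 1064, 0]; [0, 0, 0, 0, 108, 0, 720, 0, 4256]; [0, 0, 0, 0, 0, 180, 0, 1680, 0]; [0, 0, 0, 0, 0, 0, 270, 0, 3360]; [0, 0, 0, 0, 0, 0, 0, 378, 0]; [0, 0, 0, 0, 0, 0, 0, 0, 504]] (rows listed top to bottom)


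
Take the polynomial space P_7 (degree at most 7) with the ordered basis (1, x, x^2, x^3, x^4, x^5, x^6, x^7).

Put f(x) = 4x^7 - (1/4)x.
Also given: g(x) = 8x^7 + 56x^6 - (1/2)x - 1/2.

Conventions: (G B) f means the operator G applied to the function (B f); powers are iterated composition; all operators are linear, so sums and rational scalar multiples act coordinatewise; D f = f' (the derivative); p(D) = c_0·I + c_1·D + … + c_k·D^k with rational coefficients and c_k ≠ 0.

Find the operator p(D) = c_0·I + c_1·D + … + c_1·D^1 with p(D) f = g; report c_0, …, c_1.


D^0 f = 4x^7 - (1/4)x
D^1 f = 28x^6 - 1/4
matching coefficients of g against c_0 f + c_1 Df + … from the top degree down determines the c_i
solution: c_0 = 2, c_1 = 2

p(D) = 2·I + 2·D, i.e. c_0 = 2, c_1 = 2


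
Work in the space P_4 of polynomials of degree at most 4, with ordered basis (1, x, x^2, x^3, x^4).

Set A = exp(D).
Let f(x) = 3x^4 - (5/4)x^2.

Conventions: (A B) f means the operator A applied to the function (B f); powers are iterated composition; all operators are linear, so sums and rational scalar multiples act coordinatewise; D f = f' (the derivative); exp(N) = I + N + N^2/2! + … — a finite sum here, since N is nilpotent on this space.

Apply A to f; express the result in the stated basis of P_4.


order-1 term: 12x^3 - (5/2)x
order-2 term: 18x^2 - 5/4
order-3 term: 12x
order-4 term: 3
the series for exp(D) f terminates at order 4
exp(D) f = 3x^4 + 12x^3 + (67/4)x^2 + (19/2)x + 7/4

g(x) = 3x^4 + 12x^3 + (67/4)x^2 + (19/2)x + 7/4


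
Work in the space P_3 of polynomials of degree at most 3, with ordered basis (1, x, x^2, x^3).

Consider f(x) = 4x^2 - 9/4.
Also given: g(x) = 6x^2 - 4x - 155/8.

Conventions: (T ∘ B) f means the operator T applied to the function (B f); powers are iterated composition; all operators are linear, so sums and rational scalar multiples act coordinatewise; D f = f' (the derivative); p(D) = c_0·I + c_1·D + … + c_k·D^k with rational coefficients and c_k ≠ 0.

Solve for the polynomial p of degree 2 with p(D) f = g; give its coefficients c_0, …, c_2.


c_0 = 3/2, c_1 = -1/2, c_2 = -2

D^0 f = 4x^2 - 9/4
D^1 f = 8x
D^2 f = 8
matching coefficients of g against c_0 f + c_1 Df + … from the top degree down determines the c_i
solution: c_0 = 3/2, c_1 = -1/2, c_2 = -2


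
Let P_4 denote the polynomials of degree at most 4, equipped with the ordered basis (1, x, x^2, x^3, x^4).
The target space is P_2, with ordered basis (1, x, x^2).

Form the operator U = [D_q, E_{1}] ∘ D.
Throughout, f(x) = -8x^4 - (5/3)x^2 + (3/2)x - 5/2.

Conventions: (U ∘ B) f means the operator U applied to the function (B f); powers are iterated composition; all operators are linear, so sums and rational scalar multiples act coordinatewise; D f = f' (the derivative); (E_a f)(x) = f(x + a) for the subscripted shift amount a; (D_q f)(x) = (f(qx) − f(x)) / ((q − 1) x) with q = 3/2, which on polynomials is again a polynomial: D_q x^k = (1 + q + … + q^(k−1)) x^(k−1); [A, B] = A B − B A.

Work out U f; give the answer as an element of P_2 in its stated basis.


D f = -32x^3 - (10/3)x + 3/2
E_{1} D f = -32x^3 - 96x^2 - (298/3)x - 203/6
D_q E_{1} D f = -152x^2 - 240x - 298/3
D_q D f = -152x^2 - 10/3
E_{1} D_q D f = -152x^2 - 304x - 466/3
[D_q, E_{1}] D f = 64x + 56

g(x) = 64x + 56


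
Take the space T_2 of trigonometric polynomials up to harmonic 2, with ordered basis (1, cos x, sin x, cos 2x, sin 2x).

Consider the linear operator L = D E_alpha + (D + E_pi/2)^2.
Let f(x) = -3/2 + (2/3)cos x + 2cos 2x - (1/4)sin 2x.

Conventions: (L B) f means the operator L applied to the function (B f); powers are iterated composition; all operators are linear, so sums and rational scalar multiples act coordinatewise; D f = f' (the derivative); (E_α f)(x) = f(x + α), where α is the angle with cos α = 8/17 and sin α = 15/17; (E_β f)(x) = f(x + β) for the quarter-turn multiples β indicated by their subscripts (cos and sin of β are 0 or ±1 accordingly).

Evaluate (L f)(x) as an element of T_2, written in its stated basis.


the image equals g(x) = -3/2 - (166/51)cos x - (16/51)sin x - (4649/578)cos 2x + (13171/1156)sin 2x

E_alpha f = -3/2 + (16/51)cos x - (10/17)sin x - (382/289)cos 2x - (1759/1156)sin 2x
D E_alpha f = -(10/17)cos x - (16/51)sin x - (1759/578)cos 2x + (764/289)sin 2x
D f = -(2/3)sin x - (1/2)cos 2x - 4sin 2x
E_pi/2 f = -3/2 - (2/3)sin x - 2cos 2x + (1/4)sin 2x
(D + E_pi/2) f = -3/2 - (4/3)sin x - (5/2)cos 2x - (15/4)sin 2x
D (D + E_pi/2) f = -(4/3)cos x - (15/2)cos 2x + 5sin 2x
E_pi/2 (D + E_pi/2) f = -3/2 - (4/3)cos x + (5/2)cos 2x + (15/4)sin 2x
(D + E_pi/2) (D + E_pi/2) f = -3/2 - (8/3)cos x - 5cos 2x + (35/4)sin 2x
(D E_alpha + (D + E_pi/2)^2) f = -3/2 - (166/51)cos x - (16/51)sin x - (4649/578)cos 2x + (13171/1156)sin 2x


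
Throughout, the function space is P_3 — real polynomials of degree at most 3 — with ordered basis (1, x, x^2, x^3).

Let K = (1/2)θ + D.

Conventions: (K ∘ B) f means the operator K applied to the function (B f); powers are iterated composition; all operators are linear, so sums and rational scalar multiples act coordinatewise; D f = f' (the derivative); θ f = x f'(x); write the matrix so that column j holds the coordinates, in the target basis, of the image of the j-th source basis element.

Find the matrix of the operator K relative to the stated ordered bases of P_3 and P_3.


image of 1: 0
image of x: (1/2)x + 1
image of x^2: x^2 + 2x
image of x^3: (3/2)x^3 + 3x^2
each image's coordinates form column j of the matrix

the matrix is [[0, 1, 0, 0]; [0, 1/2, 2, 0]; [0, 0, 1, 3]; [0, 0, 0, 3/2]] (rows listed top to bottom)


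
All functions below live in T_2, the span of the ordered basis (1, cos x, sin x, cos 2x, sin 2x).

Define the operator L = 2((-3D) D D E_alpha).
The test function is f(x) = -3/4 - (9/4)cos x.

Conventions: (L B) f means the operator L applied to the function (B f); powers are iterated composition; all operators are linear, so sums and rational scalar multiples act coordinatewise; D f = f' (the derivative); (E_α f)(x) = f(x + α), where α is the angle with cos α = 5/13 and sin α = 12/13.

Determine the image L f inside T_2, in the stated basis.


E_alpha f = -3/4 - (45/52)cos x + (27/13)sin x
D E_alpha f = (27/13)cos x + (45/52)sin x
D D E_alpha f = (45/52)cos x - (27/13)sin x
D (D D E_alpha) f = -(27/13)cos x - (45/52)sin x
(-3D) (D D E_alpha) f = (81/13)cos x + (135/52)sin x
(2((-3D) D D E_alpha)) f = (162/13)cos x + (135/26)sin x

the result is g(x) = (162/13)cos x + (135/26)sin x


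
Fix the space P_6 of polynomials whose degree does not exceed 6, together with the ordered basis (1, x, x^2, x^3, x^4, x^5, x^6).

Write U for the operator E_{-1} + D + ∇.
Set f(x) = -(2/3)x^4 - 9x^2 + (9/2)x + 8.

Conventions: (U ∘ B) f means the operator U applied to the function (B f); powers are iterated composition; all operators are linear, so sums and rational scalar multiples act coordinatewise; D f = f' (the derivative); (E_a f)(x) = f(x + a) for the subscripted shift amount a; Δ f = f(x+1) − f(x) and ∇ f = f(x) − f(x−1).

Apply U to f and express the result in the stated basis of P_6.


E_{-1} f = -(2/3)x^4 + (8/3)x^3 - 13x^2 + (151/6)x - 37/6
D f = -(8/3)x^3 - 18x + 9/2
∇ f = -(8/3)x^3 + 4x^2 - (62/3)x + 85/6
(E_{-1} + D + ∇) f = -(2/3)x^4 - (8/3)x^3 - 9x^2 - (27/2)x + 25/2

the result is g(x) = -(2/3)x^4 - (8/3)x^3 - 9x^2 - (27/2)x + 25/2


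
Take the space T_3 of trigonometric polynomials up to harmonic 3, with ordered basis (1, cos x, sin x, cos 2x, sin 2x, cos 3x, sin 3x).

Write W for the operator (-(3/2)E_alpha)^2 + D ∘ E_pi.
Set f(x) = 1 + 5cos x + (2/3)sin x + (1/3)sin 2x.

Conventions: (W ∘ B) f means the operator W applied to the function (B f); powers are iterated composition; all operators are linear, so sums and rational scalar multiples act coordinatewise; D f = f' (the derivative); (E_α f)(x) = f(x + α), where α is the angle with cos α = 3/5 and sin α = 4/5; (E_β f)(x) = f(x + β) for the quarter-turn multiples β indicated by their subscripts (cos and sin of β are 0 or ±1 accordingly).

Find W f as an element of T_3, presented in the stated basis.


the result is g(x) = 9/4 - (713/300)cos x - (311/50)sin x + (494/1875)cos 2x - (1581/2500)sin 2x

E_alpha f = 1 + (53/15)cos x - (18/5)sin x + (8/25)cos 2x - (7/75)sin 2x
(-(3/2)E_alpha) f = -3/2 - (53/10)cos x + (27/5)sin x - (12/25)cos 2x + (7/50)sin 2x
E_alpha (-(3/2)E_alpha) f = -3/2 + (57/50)cos x + (187/25)sin x + (168/625)cos 2x + (527/1250)sin 2x
(-(3/2)E_alpha) (-(3/2)E_alpha) f = 9/4 - (171/100)cos x - (561/50)sin x - (252/625)cos 2x - (1581/2500)sin 2x
E_pi f = 1 - 5cos x - (2/3)sin x + (1/3)sin 2x
D E_pi f = -(2/3)cos x + 5sin x + (2/3)cos 2x
((-(3/2)E_alpha)^2 + D ∘ E_pi) f = 9/4 - (713/300)cos x - (311/50)sin x + (494/1875)cos 2x - (1581/2500)sin 2x


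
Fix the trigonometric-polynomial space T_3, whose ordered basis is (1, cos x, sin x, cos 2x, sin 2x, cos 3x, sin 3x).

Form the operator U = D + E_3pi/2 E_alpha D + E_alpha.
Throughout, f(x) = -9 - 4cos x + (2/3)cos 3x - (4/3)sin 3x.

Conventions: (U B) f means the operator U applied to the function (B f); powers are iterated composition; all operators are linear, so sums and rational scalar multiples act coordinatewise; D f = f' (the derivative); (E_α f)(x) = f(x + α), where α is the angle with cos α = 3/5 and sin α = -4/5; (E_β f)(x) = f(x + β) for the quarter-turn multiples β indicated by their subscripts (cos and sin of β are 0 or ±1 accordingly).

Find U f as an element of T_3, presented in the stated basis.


g(x) = -9 - (24/5)cos x - (12/5)sin x - (1384/375)cos 3x - (1862/375)sin 3x

D f = 4sin x - 4cos 3x - 2sin 3x
D f = 4sin x - 4cos 3x - 2sin 3x
E_alpha D f = -(16/5)cos x + (12/5)sin x + (556/125)cos 3x + (58/125)sin 3x
E_3pi/2 E_alpha D f = -(12/5)cos x - (16/5)sin x + (58/125)cos 3x - (556/125)sin 3x
E_alpha f = -9 - (12/5)cos x - (16/5)sin x - (58/375)cos 3x + (556/375)sin 3x
(D + E_3pi/2 E_alpha D + E_alpha) f = -9 - (24/5)cos x - (12/5)sin x - (1384/375)cos 3x - (1862/375)sin 3x


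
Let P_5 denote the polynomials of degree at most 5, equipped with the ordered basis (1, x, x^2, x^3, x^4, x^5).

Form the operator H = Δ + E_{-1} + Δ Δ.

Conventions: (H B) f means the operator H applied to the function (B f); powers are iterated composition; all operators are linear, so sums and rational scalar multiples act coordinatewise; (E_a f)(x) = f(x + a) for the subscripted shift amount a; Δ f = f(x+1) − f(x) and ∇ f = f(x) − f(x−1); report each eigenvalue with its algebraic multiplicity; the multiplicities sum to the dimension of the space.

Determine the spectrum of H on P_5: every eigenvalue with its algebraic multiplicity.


λ = 1 (multiplicity 6)

image of 1: 1
image of x: x
image of x^2: x^2 + 4
image of x^3: x^3 + 12x + 6
image of x^4: x^4 + 24x^2 + 24x + 16
image of x^5: x^5 + 40x^3 + 60x^2 + 80x + 30
the matrix is upper triangular; its diagonal is (1, 1, 1, 1, 1, 1)
for a triangular matrix the eigenvalues are the diagonal entries, with algebraic multiplicity their repetition count


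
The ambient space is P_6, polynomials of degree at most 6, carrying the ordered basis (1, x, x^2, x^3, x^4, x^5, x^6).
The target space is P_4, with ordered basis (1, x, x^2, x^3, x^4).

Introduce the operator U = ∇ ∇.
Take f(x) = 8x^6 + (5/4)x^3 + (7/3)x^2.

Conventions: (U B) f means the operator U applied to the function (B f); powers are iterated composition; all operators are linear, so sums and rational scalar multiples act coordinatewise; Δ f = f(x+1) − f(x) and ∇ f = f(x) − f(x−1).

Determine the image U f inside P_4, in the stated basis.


∇ f = 48x^5 - 120x^4 + 160x^3 - (465/4)x^2 + (587/12)x - 109/12
∇ ∇ f = 240x^4 - 960x^3 + 1680x^2 - (2865/2)x + 2959/6

the result is g(x) = 240x^4 - 960x^3 + 1680x^2 - (2865/2)x + 2959/6


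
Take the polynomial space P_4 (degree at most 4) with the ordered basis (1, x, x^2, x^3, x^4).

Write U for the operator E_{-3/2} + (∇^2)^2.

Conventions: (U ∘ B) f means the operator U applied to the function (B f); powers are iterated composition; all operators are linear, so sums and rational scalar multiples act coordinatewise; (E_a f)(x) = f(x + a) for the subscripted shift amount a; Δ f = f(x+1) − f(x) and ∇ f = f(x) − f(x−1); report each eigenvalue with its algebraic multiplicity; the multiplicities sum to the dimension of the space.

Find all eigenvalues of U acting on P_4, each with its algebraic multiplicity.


λ = 1 (multiplicity 5)

image of 1: 1
image of x: x - 3/2
image of x^2: x^2 - 3x + 9/4
image of x^3: x^3 - (9/2)x^2 + (27/4)x - 27/8
image of x^4: x^4 - 6x^3 + (27/2)x^2 - (27/2)x + 465/16
the matrix is upper triangular; its diagonal is (1, 1, 1, 1, 1)
for a triangular matrix the eigenvalues are the diagonal entries, with algebraic multiplicity their repetition count


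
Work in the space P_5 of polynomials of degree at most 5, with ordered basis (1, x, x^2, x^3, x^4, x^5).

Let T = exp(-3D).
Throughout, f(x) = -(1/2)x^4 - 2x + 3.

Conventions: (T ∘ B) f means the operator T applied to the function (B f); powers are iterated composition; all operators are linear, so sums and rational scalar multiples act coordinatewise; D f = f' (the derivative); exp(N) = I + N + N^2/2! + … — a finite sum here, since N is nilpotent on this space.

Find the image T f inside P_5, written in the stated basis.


order-1 term: 6x^3 + 6
order-2 term: -27x^2
order-3 term: 54x
order-4 term: -81/2
the series for exp(-3D) f terminates at order 4
exp(-3D) f = -(1/2)x^4 + 6x^3 - 27x^2 + 52x - 63/2

the image equals g(x) = -(1/2)x^4 + 6x^3 - 27x^2 + 52x - 63/2


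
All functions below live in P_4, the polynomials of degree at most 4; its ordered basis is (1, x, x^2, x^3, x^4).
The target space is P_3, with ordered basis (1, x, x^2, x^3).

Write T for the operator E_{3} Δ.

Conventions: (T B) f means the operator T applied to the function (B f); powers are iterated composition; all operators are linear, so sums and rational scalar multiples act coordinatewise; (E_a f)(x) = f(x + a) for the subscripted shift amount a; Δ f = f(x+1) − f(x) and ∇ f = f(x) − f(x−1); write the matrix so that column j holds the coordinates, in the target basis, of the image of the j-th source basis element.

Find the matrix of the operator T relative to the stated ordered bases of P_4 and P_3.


image of 1: 0
image of x: 1
image of x^2: 2x + 7
image of x^3: 3x^2 + 21x + 37
image of x^4: 4x^3 + 42x^2 + 148x + 175
each image's coordinates form column j of the matrix

the matrix is [[0, 1, 7, 37, 175]; [0, 0, 2, 21, 148]; [0, 0, 0, 3, 42]; [0, 0, 0, 0, 4]] (rows listed top to bottom)
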